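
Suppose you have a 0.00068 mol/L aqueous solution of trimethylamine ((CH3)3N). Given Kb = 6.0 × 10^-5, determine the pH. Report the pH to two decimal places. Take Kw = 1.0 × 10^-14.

pH = 10.24

(CH3)3N + H2O ⇌ (CH3)3NH+ + OH-
Kb = [OH-]²/(0.00068 − [OH-]) = 6.0 × 10^-5
[OH-] is not negligible relative to C₀; solve [OH-]² + 6e-05·[OH-] − 4.08e-08 = 0.
[OH-] = (−Kb + √(Kb² + 4·Kb·C₀))/2 = 1.74 × 10^-4 M
pOH = 3.76, so pH = 14.00 − pOH = 10.24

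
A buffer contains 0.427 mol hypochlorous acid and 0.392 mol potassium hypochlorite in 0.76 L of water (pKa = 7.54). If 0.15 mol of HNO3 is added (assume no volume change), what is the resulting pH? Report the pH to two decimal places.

pH = 7.16

Added H+ converts OCl- to HOCl: HOCl → 0.577 mol, OCl- → 0.242 mol.
pH = pKa + log(n_OCl-/n_HOCl) = 7.54 + log(0.242/0.577) = 7.54 + (-0.377)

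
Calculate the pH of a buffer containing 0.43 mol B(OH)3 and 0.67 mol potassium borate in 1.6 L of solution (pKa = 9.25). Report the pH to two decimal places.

pH = 9.44

pH = pKa + log([A⁻]/[HA]) = 9.25 + log(0.67/0.43)
pH = 9.25 + (+0.193) = 9.44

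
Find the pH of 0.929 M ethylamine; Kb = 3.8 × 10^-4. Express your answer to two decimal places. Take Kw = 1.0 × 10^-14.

C2H5NH2 + H2O ⇌ C2H5NH3+ + OH-
From the ICE table, Kb = [OH-]²/(0.929 − [OH-]) = 3.8 × 10^-4.
Neglecting [OH-] in the denominator: [OH-] = √(3.8 × 10^-4 × 0.929) = 1.88 × 10^-2 M
([OH-]/C₀ = 2% < 5%, so the approximation holds.)
pOH = 1.73, so pH = 14.00 − pOH = 12.27

pH = 12.27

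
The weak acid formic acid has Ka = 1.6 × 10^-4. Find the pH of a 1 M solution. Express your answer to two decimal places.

pH = 1.90

HCOOH ⇌ HCOO- + H+
Let x = [H+] at equilibrium. Ka = x²/(1 − x).
Neglecting x in the denominator: x = √(1.6 × 10^-4 × 1) = 1.26 × 10^-2 M
(x/C₀ = 1.3% < 5%, so the approximation holds.)
pH = −log(1.26 × 10^-2) = 1.90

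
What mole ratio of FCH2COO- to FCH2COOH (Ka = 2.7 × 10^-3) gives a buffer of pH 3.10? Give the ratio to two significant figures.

ratio = 3.4

pKa = -log(2.7 × 10^-3) = 2.569
pH = pKa + log(r) ⇒ log(r) = 3.10 − 2.569 = +0.531
r = [FCH2COO-]/[FCH2COOH] = 10^(+0.531) = 3.4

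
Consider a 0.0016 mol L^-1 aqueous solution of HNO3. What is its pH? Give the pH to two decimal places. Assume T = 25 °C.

pH = 2.80

HNO3 is a strong acid and dissociates completely, so [H+] = 0.0016 M.
pH = -log(0.0016) = 2.80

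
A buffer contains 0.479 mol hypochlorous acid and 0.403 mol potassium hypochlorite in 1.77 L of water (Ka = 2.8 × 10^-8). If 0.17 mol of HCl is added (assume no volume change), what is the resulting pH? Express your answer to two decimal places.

pH = 7.11

Added H+ converts OCl- to HOCl: HOCl → 0.649 mol, OCl- → 0.233 mol.
pKa = −log(2.8 × 10^-8) = 7.553
pH = pKa + log([A⁻]/[HA]) = 7.553 + log(0.233/0.649) = 7.553 -0.445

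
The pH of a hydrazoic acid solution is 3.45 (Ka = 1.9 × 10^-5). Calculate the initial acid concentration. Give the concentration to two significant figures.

[H+] = 10^(-3.45) = 3.55 × 10^-4 M = x
Ka = x²/(C₀ − x) ⇒ C₀ = x + x²/Ka
C₀ = 3.55 × 10^-4 + (3.55 × 10^-4)²/(1.9 × 10^-5) = 6.99 × 10^-3 M

C₀ = 7.0 × 10^-3 M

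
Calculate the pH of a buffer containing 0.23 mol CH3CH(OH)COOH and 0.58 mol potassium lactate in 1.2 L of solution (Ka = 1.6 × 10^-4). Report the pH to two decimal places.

pH = 4.20

pKa = −log(1.6 × 10^-4) = 3.796
Using pH = pKa + log([base]/[acid]) with [base]/[acid] = 0.58/0.23:
pH = 3.796 + (+0.402) = 4.20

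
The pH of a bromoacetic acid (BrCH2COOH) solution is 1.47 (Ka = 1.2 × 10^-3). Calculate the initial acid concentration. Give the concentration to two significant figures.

[H+] = 10^(-1.47) = 3.39 × 10^-2 M = x
Ka = x²/(C₀ − x) ⇒ C₀ = x + x²/Ka
C₀ = 3.39 × 10^-2 + (3.39 × 10^-2)²/(1.2 × 10^-3) = 9.92 × 10^-1 M

C₀ = 9.9 × 10^-1 M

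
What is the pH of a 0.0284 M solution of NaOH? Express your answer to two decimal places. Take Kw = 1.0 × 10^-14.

NaOH is a strong base; [OH-] = 0.0284 M.
pOH = -log(0.0284) = 1.55
pH = 14.00 - 1.55 = 12.45

pH = 12.45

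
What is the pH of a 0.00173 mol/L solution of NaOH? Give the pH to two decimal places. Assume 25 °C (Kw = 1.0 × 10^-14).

pH = 11.24

NaOH is a strong base; [OH-] = 0.00173 M.
pOH = -log(0.00173) = 2.76
pH = 14.00 - 2.76 = 11.24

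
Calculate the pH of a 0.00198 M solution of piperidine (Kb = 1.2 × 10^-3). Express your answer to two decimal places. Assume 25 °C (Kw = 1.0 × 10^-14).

C5H10NH + H2O ⇌ C5H10NH2+ + OH-
From the ICE table, Kb = [OH-]²/(0.00198 − [OH-]) = 1.2 × 10^-3.
[OH-] is not negligible relative to C₀; solve [OH-]² + 0.0012·[OH-] − 2.38e-06 = 0.
[OH-] = (−Kb + √(Kb² + 4·Kb·C₀))/2 = 1.05 × 10^-3 M
pOH = 2.98, so pH = 14.00 − pOH = 11.02

pH = 11.02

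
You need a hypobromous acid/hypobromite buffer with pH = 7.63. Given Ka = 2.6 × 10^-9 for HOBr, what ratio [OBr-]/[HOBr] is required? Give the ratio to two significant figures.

ratio = 0.11

pKa = -log(2.6 × 10^-9) = 8.585
pH = pKa + log(r) ⇒ log(r) = 7.63 − 8.585 = -0.955
r = [OBr-]/[HOBr] = 10^(-0.955) = 0.111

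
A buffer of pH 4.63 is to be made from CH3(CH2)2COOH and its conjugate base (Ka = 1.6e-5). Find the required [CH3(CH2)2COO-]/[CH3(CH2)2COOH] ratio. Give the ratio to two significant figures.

pKa = -log(1.6 × 10^-5) = 4.796
pH = pKa + log(r) ⇒ log(r) = 4.63 − 4.796 = -0.166
r = [CH3(CH2)2COO-]/[CH3(CH2)2COOH] = 10^(-0.166) = 0.682

ratio = 0.68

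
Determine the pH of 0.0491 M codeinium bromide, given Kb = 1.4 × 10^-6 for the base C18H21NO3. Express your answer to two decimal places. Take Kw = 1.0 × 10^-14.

pH = 4.73

C18H22NO3+ is the conjugate acid of the weak base C18H21NO3.
Ka = Kw/Kb = 1.0×10^-14 / 1.4 × 10^-6 = 7.14 × 10^-9
From the ICE table, Ka = [H+]²/(0.0491 − [H+]) = 7.14 × 10^-9.
Since Ka ≪ C₀, [H+] ≈ √(Ka·C₀) = 1.87 × 10^-5 M.
pH = −log[H+] = −log(1.87 × 10^-5) = 4.73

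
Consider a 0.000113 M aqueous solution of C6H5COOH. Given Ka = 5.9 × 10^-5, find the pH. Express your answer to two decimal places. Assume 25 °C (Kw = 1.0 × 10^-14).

C6H5COOH ⇌ C6H5COO- + H+
From the ICE table, Ka = [H+]²/(0.000113 − [H+]) = 5.9 × 10^-5.
[H+] is not negligible relative to C₀; solve [H+]² + 5.9e-05·[H+] − 6.67e-09 = 0.
[H+] = [−5.9e-05 + √(5.9e-05² + 2.67e-08)]/2 = 5.73 × 10^-5 M
pH = −log(5.73 × 10^-5) = 4.24

pH = 4.24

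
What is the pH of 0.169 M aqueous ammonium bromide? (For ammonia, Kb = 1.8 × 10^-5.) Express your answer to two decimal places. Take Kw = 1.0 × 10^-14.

NH4+ is the conjugate acid of the weak base NH3.
Ka = Kw/Kb = 1.0×10^-14 / 1.8 × 10^-5 = 5.56 × 10^-10
Ka = [H+]²/(0.169 − [H+]) = 5.56 × 10^-10
Neglecting [H+] in the denominator: [H+] = √(5.56 × 10^-10 × 0.169) = 9.69 × 10^-6 M
Check: 0.0057% ionized — well under 5%, approximation valid.
pH = −log[H+] = −log(9.69 × 10^-6) = 5.01

pH = 5.01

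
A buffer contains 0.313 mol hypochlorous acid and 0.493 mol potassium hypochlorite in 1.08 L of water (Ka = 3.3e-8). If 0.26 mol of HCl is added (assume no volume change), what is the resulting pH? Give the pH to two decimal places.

pH = 7.09

Added H+ converts OCl- to HOCl: HOCl → 0.573 mol, OCl- → 0.233 mol.
pKa = −log(3.3 × 10^-8) = 7.481
pH = pKa + log(n_OCl-/n_HOCl) = 7.481 + log(0.233/0.573) = 7.481 + (-0.391)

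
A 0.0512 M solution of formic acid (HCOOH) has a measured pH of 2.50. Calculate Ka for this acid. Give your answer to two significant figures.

Ka = 2.1 × 10^-4

[H+] = 10^(-2.50) = 3.16 × 10^-3 M
At equilibrium [HA] = 0.0512 − 3.16 × 10^-3 = 4.80 × 10^-2 M
Ka = [H+][A-]/[HA] = (3.16 × 10^-3)² / 4.80 × 10^-2 = 2.1 × 10^-4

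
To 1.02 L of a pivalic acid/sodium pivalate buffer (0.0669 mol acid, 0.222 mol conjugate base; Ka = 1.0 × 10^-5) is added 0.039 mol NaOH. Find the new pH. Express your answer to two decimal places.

pH = 5.97

After neutralization: n((CH3)3CCOOH) = 0.0279 mol, n((CH3)3CCOO-) = 0.261 mol.
pKa = −log(1.0 × 10^-5) = 5.000
pH = pKa + log([A⁻]/[HA]) = 5.000 + log(0.261/0.0279) = 5.000 +0.971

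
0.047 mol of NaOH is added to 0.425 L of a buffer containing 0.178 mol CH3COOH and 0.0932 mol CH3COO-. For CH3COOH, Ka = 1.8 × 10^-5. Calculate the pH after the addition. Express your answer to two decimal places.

After neutralization: n(CH3COOH) = 0.131 mol, n(CH3COO-) = 0.14 mol.
pKa = −log(1.8 × 10^-5) = 4.745
pH = pKa + log([A⁻]/[HA]) = 4.745 + log(0.14/0.131) = 4.745 +0.029

pH = 4.77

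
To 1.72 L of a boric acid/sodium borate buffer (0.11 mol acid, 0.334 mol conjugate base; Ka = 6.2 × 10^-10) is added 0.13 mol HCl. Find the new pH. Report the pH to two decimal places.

pH = 9.14

After neutralization: n(B(OH)3) = 0.24 mol, n(B(OH)4-) = 0.204 mol.
pKa = −log(6.2 × 10^-10) = 9.208
Henderson–Hasselbalch with mole ratio 0.204/0.24: pH = 9.208 + (-0.071)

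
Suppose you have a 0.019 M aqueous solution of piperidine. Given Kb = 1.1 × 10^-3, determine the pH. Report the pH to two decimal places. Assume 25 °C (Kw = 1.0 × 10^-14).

pH = 11.61

C5H10NH + H2O ⇌ C5H10NH2+ + OH-
From the ICE table, Kb = [OH-]²/(0.019 − [OH-]) = 1.1 × 10^-3.
The 5% rule fails; solving [OH-]² + Kb·[OH-] − Kb·C₀ = 0 exactly:
[OH-] = [−0.0011 + √(0.0011² + 8.36e-05)]/2 = 4.05 × 10^-3 M
pOH = −log(4.05 × 10^-3) = 2.39; pH = 14.00 − 2.39 = 11.61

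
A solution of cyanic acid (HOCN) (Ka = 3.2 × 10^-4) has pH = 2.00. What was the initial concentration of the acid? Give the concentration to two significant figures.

C₀ = 3.2 × 10^-1 M

[H+] = 10^(-2.00) = 1.00 × 10^-2 M = x
Ka = x²/(C₀ − x) ⇒ C₀ = x + x²/Ka
C₀ = 1.00 × 10^-2 + (1.00 × 10^-2)²/(3.2 × 10^-4) = 3.23 × 10^-1 M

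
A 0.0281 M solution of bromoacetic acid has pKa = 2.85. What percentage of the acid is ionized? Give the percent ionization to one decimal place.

BrCH2COOH ⇌ BrCH2COO- + H+; let x = [H+] at equilibrium.
Ka = 10^(−2.85) = 1.41 × 10^-3
Ka = x²/(C₀ − x); solving the quadratic gives x = 5.63 × 10^-3 M.
Fraction ionized = 5.63 × 10^-3 / 0.0281 = 0.2004 → 20.0%

20.0%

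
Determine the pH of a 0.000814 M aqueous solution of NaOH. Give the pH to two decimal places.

pH = 10.91

NaOH is a strong base; [OH-] = 0.000814 M.
pOH = -log(0.000814) = 3.09
pH = 14.00 - 3.09 = 10.91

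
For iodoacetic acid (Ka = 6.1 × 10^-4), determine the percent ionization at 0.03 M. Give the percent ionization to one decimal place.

ICH2COOH ⇌ ICH2COO- + H+; let x = [H+] at equilibrium.
Solve x² + 0.00061x − 1.83e-05 = 0 → x = 3.98 × 10^-3 M
Fraction ionized = 3.98 × 10^-3 / 0.03 = 0.1327 → 13.3%

13.3%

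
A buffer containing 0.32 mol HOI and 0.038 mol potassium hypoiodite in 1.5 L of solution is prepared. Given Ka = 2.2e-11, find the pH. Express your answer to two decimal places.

pKa = −log(2.2 × 10^-11) = 10.658
pH = pKa + log([A⁻]/[HA]) = 10.658 + log(0.038/0.32)
pH = 10.658 + (-0.925) = 9.73

pH = 9.73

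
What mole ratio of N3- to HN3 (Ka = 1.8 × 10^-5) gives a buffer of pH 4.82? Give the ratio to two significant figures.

ratio = 1.2

pKa = -log(1.8 × 10^-5) = 4.745
pH = pKa + log(r) ⇒ log(r) = 4.82 − 4.745 = +0.075
r = [N3-]/[HN3] = 10^(+0.075) = 1.19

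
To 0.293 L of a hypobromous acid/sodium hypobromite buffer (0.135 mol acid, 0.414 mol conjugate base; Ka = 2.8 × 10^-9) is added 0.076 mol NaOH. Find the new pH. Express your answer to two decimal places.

OH- converts HOBr to OBr-: HOBr → 0.059 mol, OBr- → 0.49 mol.
pKa = −log(2.8 × 10^-9) = 8.553
pH = pKa + log(n_OBr-/n_HOBr) = 8.553 + log(0.49/0.059) = 8.553 + (+0.919)

pH = 9.47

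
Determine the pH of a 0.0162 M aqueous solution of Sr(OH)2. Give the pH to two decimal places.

Sr(OH)2 is a strong base (each formula unit releases 2 OH-); [OH-] = 0.0324 M.
pOH = -log(0.0324) = 1.49
pH = 14.00 - 1.49 = 12.51

pH = 12.51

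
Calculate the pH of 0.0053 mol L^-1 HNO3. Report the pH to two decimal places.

HNO3 is a strong acid and dissociates completely, so [H+] = 0.0053 M.
pH = -log(0.0053) = 2.28

pH = 2.28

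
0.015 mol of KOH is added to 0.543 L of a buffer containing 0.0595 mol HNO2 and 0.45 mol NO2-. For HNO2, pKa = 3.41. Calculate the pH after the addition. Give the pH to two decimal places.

OH- converts HNO2 to NO2-: HNO2 → 0.0445 mol, NO2- → 0.465 mol.
pH = pKa + log([A⁻]/[HA]) = 3.41 + log(0.465/0.0445) = 3.41 +1.019

pH = 4.43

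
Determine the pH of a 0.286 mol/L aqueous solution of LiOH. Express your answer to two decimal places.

LiOH is a strong base; [OH-] = 0.286 M.
pOH = -log(0.286) = 0.54
pH = 14.00 - 0.54 = 13.46

pH = 13.46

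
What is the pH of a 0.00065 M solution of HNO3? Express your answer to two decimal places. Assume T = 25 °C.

HNO3 is a strong acid and dissociates completely, so [H+] = 0.00065 M.
pH = -log(0.00065) = 3.19

pH = 3.19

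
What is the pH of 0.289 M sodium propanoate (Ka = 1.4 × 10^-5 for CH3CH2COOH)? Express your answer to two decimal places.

CH3CH2COO- is the conjugate base of the weak acid CH3CH2COOH.
Kb = Kw/Ka = 1.0×10^-14 / 1.4 × 10^-5 = 7.14 × 10^-10
From the ICE table, Kb = [OH-]²/(0.289 − [OH-]) = 7.14 × 10^-10.
Since Kb ≪ C₀, [OH-] ≈ √(Kb·C₀) = 1.44 × 10^-5 M.
([OH-]/C₀ = 0.005% < 5%, so the approximation holds.)
pOH = −log(1.44 × 10^-5) = 4.84; pH = 14.00 − 4.84 = 9.16

pH = 9.16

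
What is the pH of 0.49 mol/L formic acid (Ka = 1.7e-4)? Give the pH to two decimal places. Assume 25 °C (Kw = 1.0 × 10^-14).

HCOOH ⇌ HCOO- + H+
Ka = x²/(0.49 − x) = 1.7 × 10^-4
Assume x ≪ 0.49: x ≈ √(1.7 × 10^-4 × 0.49) = 9.13 × 10^-3 M
Check: 1.9% ionized — well under 5%, approximation valid.
pH = −log(9.13 × 10^-3) = 2.04

pH = 2.04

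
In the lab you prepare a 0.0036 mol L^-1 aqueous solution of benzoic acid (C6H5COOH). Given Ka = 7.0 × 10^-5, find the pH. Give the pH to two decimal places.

pH = 3.33

C6H5COOH ⇌ C6H5COO- + H+
From the ICE table, Ka = x²/(0.0036 − x) = 7.0 × 10^-5.
The 5% rule fails; solving x² + Ka·x − Ka·C₀ = 0 exactly:
x = (−Ka + √(Ka² + 4·Ka·C₀))/2 = 4.68 × 10^-4 M
pH = −log[H+] = −log(4.68 × 10^-4) = 3.33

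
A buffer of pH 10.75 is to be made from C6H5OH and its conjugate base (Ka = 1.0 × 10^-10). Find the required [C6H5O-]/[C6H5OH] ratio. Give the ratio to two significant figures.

ratio = 5.6

pKa = -log(1.0 × 10^-10) = 10.000
pH = pKa + log(r) ⇒ log(r) = 10.75 − 10.000 = +0.750
r = [C6H5O-]/[C6H5OH] = 10^(+0.750) = 5.62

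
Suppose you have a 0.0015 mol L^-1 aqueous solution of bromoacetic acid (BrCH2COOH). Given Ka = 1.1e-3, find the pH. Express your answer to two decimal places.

BrCH2COOH ⇌ BrCH2COO- + H+
Ka = x²/(0.0015 − x) = 1.1 × 10^-3
x is not negligible relative to C₀; solve x² + 0.0011·x − 1.65e-06 = 0.
x = (−Ka + √(Ka² + 4·Ka·C₀))/2 = 8.47 × 10^-4 M
pH = −log[H+] = −log(8.47 × 10^-4) = 3.07

pH = 3.07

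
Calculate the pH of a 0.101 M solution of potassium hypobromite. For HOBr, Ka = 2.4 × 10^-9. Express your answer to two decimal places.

OBr- is the conjugate base of the weak acid HOBr.
Kb = Kw/Ka = 1.0×10^-14 / 2.4 × 10^-9 = 4.17 × 10^-6
Kb = x²/(0.101 − x) = 4.17 × 10^-6
Since Kb ≪ C₀, x ≈ √(Kb·C₀) = 6.49 × 10^-4 M.
pOH = 3.19, so pH = 14.00 − pOH = 10.81

pH = 10.81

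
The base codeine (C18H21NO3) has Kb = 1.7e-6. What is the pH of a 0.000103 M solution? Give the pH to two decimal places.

pH = 9.09

C18H21NO3 + H2O ⇌ C18H22NO3+ + OH-
From the ICE table, Kb = [OH-]²/(0.000103 − [OH-]) = 1.7 × 10^-6.
The 5% rule fails; solving [OH-]² + Kb·[OH-] − Kb·C₀ = 0 exactly:
[OH-] = (−Kb + √(Kb² + 4·Kb·C₀))/2 = 1.24 × 10^-5 M
pOH = 4.91, so pH = 14.00 − pOH = 9.09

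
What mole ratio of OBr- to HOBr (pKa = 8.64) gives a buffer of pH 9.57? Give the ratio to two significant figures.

ratio = 8.5

pH = pKa + log(r) ⇒ log(r) = 9.57 − 8.64 = +0.93
r = [OBr-]/[HOBr] = 10^(+0.93) = 8.51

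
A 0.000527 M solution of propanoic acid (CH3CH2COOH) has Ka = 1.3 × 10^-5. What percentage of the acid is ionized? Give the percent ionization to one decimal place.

CH3CH2COOH ⇌ CH3CH2COO- + H+; let x = [H+] at equilibrium.
Ka = x²/(C₀ − x); solving the quadratic gives x = 7.65 × 10^-5 M.
% ionization = x/C₀ × 100% = 7.65 × 10^-5/0.000527 × 100% = 14.5%

14.5%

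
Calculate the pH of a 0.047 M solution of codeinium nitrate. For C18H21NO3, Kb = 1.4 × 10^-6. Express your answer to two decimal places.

pH = 4.74

C18H22NO3+ is the conjugate acid of the weak base C18H21NO3.
Ka = Kw/Kb = 1.0×10^-14 / 1.4 × 10^-6 = 7.14 × 10^-9
Ka = x²/(0.047 − x) = 7.14 × 10^-9
Neglecting x in the denominator: x = √(7.14 × 10^-9 × 0.047) = 1.83 × 10^-5 M
pH = −log(1.83 × 10^-5) = 4.74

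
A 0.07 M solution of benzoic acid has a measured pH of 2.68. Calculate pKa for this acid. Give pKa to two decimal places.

pKa = 4.19

[H+] = 10^(-2.68) = 2.09 × 10^-3 M
At equilibrium [HA] = 0.07 − 2.09 × 10^-3 = 6.79 × 10^-2 M
Ka = [H+][A-]/[HA] = (2.09 × 10^-3)² / 6.79 × 10^-2 = 6.43 × 10^-5
pKa = -log(6.43 × 10^-5) = 4.19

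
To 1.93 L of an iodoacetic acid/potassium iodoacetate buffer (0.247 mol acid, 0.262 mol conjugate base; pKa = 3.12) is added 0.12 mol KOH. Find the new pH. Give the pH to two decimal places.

After neutralization: n(ICH2COOH) = 0.127 mol, n(ICH2COO-) = 0.382 mol.
Henderson–Hasselbalch with mole ratio 0.382/0.127: pH = 3.12 + (+0.478)

pH = 3.60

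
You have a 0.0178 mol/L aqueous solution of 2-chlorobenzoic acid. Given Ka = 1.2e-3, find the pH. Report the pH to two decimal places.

ClC6H4COOH ⇌ ClC6H4COO- + H+
From the ICE table, Ka = x²/(0.0178 − x) = 1.2 × 10^-3.
x is not negligible relative to C₀; solve x² + 0.0012·x − 2.14e-05 = 0.
x = [−0.0012 + √(0.0012² + 8.54e-05)]/2 = 4.06 × 10^-3 M
pH = −log[H+] = −log(4.06 × 10^-3) = 2.39

pH = 2.39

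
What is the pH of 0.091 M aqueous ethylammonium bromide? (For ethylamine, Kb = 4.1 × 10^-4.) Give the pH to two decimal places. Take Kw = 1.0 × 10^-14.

C2H5NH3+ is the conjugate acid of the weak base C2H5NH2.
Ka = Kw/Kb = 1.0×10^-14 / 4.1 × 10^-4 = 2.44 × 10^-11
From the ICE table, Ka = [H+]²/(0.091 − [H+]) = 2.44 × 10^-11.
Since Ka ≪ C₀, [H+] ≈ √(Ka·C₀) = 1.49 × 10^-6 M.
Check: 0.0016% ionized — well under 5%, approximation valid.
pH = −log(1.49 × 10^-6) = 5.83

pH = 5.83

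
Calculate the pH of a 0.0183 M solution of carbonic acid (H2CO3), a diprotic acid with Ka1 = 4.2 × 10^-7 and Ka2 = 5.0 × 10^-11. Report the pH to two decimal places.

pH = 4.06

Since Ka1 ≫ Ka2, the first ionization dominates [H+].
Ka1 = x²/(0.0183 − x) = 4.2 × 10^-7
x ≈ √(4.2 × 10^-7 × 0.0183) = 8.77 × 10^-5 M
pH = −log(8.77 × 10^-5) = 4.06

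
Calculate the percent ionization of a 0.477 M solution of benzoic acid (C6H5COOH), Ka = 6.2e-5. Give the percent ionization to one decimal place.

C6H5COOH ⇌ C6H5COO- + H+; let x = [H+] at equilibrium.
x ≈ √(Ka·C₀) = √(6.2 × 10^-5 × 0.477) = 5.44 × 10^-3 M
% ionization = x/C₀ × 100% = 5.44 × 10^-3/0.477 × 100% = 1.1%

1.1%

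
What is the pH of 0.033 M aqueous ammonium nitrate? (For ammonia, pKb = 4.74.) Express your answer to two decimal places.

pH = 5.37

NH4+ is the conjugate acid of the weak base NH3.
Kb = 10^(−4.74) = 1.82 × 10^-5
Ka = Kw/Kb = 1.0×10^-14 / 1.82 × 10^-5 = 5.49 × 10^-10
From the ICE table, Ka = x²/(0.033 − x) = 5.49 × 10^-10.
Neglecting x in the denominator: x = √(5.49 × 10^-10 × 0.033) = 4.26 × 10^-6 M
pH = −log(4.26 × 10^-6) = 5.37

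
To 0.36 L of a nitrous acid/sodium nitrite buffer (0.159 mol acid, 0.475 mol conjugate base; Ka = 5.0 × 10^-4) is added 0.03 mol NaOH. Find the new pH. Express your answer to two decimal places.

pH = 3.89

After neutralization: n(HNO2) = 0.129 mol, n(NO2-) = 0.505 mol.
pKa = −log(5.0 × 10^-4) = 3.301
Henderson–Hasselbalch with mole ratio 0.505/0.129: pH = 3.301 + (+0.593)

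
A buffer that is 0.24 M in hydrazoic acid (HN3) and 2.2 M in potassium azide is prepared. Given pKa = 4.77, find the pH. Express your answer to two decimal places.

Using pH = pKa + log([base]/[acid]) with [base]/[acid] = 2.2/0.24:
pH = 4.77 + (+0.962) = 5.73

pH = 5.73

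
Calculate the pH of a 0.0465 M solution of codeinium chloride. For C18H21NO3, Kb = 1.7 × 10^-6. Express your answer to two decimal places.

pH = 4.78

C18H22NO3+ is the conjugate acid of the weak base C18H21NO3.
Ka = Kw/Kb = 1.0×10^-14 / 1.7 × 10^-6 = 5.88 × 10^-9
Ka = [H+]²/(0.0465 − [H+]) = 5.88 × 10^-9
Since Ka ≪ C₀, [H+] ≈ √(Ka·C₀) = 1.65 × 10^-5 M.
Check: 0.036% ionized — well under 5%, approximation valid.
pH = −log[H+] = −log(1.65 × 10^-5) = 4.78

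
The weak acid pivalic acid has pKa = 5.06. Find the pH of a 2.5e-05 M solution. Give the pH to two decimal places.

pH = 4.96

(CH3)3CCOOH ⇌ (CH3)3CCOO- + H+
Ka = 10^(−5.06) = 8.71 × 10^-6
From the ICE table, Ka = [H+]²/(2.5e-05 − [H+]) = 8.71 × 10^-6.
[H+] is not negligible relative to C₀; solve [H+]² + 8.71e-06·[H+] − 2.18e-10 = 0.
[H+] = (−Ka + √(Ka² + 4·Ka·C₀))/2 = 1.10 × 10^-5 M
pH = −log(1.10 × 10^-5) = 4.96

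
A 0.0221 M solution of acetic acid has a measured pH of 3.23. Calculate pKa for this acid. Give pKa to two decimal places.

[H+] = 10^(-3.23) = 5.89 × 10^-4 M
At equilibrium [HA] = 0.0221 − 5.89 × 10^-4 = 2.15 × 10^-2 M
Ka = [H+][A-]/[HA] = (5.89 × 10^-4)² / 2.15 × 10^-2 = 1.61 × 10^-5
pKa = -log(1.61 × 10^-5) = 4.79

pKa = 4.79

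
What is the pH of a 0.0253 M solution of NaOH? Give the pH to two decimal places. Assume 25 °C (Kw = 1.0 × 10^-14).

NaOH is a strong base; [OH-] = 0.0253 M.
pOH = -log(0.0253) = 1.60
pH = 14.00 - 1.60 = 12.40

pH = 12.40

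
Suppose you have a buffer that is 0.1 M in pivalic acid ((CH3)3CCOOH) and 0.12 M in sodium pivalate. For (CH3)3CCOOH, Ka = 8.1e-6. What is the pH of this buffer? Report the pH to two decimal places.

pH = 5.17

pKa = −log(8.1 × 10^-6) = 5.092
Henderson–Hasselbalch: pH = pKa + log([(CH3)3CCOO-]/[(CH3)3CCOOH]) = 5.092 + log(0.12/0.1)
pH = 5.092 + (+0.079) = 5.17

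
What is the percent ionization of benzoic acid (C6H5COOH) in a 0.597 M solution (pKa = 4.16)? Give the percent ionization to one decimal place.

C6H5COOH ⇌ C6H5COO- + H+; let x = [H+] at equilibrium.
Ka = 10^(−4.16) = 6.92 × 10^-5
x ≈ √(Ka·C₀) = √(6.92 × 10^-5 × 0.597) = 6.43 × 10^-3 M
Fraction ionized = 6.43 × 10^-3 / 0.597 = 0.0108 → 1.1%

1.1%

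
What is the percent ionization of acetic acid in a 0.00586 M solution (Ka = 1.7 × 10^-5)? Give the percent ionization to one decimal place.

5.2%

CH3COOH ⇌ CH3COO- + H+; let x = [H+] at equilibrium.
Ka = x²/(C₀ − x); solving the quadratic gives x = 3.07 × 10^-4 M.
% ionization = x/C₀ × 100% = 3.07 × 10^-4/0.00586 × 100% = 5.2%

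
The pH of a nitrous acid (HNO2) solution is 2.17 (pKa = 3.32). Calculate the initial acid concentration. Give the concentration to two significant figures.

[H+] = 10^(-2.17) = 6.76 × 10^-3 M = x
Ka = 10^(−3.32) = 4.79 × 10^-4
Ka = x²/(C₀ − x) ⇒ C₀ = x + x²/Ka
C₀ = 6.76 × 10^-3 + (6.76 × 10^-3)²/(4.79 × 10^-4) = 1.02 × 10^-1 M

C₀ = 1.0 × 10^-1 M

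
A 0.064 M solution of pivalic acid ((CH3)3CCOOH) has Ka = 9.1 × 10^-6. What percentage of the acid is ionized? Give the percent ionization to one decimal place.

(CH3)3CCOOH ⇌ (CH3)3CCOO- + H+; let x = [H+] at equilibrium.
x ≈ √(Ka·C₀) = √(9.1 × 10^-6 × 0.064) = 7.63 × 10^-4 M
Fraction ionized = 7.63 × 10^-4 / 0.064 = 0.0119 → 1.2%

1.2%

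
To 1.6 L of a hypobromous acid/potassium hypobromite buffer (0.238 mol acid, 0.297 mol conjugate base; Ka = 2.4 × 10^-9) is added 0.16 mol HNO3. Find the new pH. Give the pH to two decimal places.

pH = 8.16

After neutralization: n(HOBr) = 0.398 mol, n(OBr-) = 0.137 mol.
pKa = −log(2.4 × 10^-9) = 8.620
Henderson–Hasselbalch with mole ratio 0.137/0.398: pH = 8.620 + (-0.463)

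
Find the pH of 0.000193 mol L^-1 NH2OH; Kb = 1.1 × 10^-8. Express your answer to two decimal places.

pH = 8.16

NH2OH + H2O ⇌ NH3OH+ + OH-
Let x = [OH-] at equilibrium. Kb = x²/(0.000193 − x).
Since Kb ≪ C₀, x ≈ √(Kb·C₀) = 1.46 × 10^-6 M.
(x/C₀ = 0.75% < 5%, so the approximation holds.)
pOH = 5.84, so pH = 14.00 − pOH = 8.16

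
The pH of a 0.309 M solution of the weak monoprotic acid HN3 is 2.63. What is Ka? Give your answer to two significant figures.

Ka = 1.8 × 10^-5

[H+] = 10^(-2.63) = 2.34 × 10^-3 M
At equilibrium [HA] = 0.309 − 2.34 × 10^-3 = 3.07 × 10^-1 M
Ka = [H+][A-]/[HA] = (2.34 × 10^-3)² / 3.07 × 10^-1 = 1.8 × 10^-5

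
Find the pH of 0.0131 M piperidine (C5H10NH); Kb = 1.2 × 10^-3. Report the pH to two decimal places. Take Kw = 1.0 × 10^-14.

pH = 11.53

C5H10NH + H2O ⇌ C5H10NH2+ + OH-
From the ICE table, Kb = x²/(0.0131 − x) = 1.2 × 10^-3.
The 5% rule fails; solving x² + Kb·x − Kb·C₀ = 0 exactly:
x = (−Kb + √(Kb² + 4·Kb·C₀))/2 = 3.41 × 10^-3 M
pOH = −log(3.41 × 10^-3) = 2.47; pH = 14.00 − 2.47 = 11.53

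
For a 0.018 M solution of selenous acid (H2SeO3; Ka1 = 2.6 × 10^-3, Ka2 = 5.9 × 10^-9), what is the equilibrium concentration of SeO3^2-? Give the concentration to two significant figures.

5.9 × 10^-9 M

First ionization gives [H+] ≈ [HSeO3-] = 5.66 × 10^-3 M.
Second step: Ka2 = [H+][SeO3^2-]/[HSeO3-] ≈ [SeO3^2-] (since [H+] ≈ [HSeO3-]).
So [SeO3^2-] ≈ Ka2.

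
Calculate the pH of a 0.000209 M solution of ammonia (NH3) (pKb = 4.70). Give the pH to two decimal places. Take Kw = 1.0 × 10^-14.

NH3 + H2O ⇌ NH4+ + OH-
Kb = 10^(−4.70) = 2.00 × 10^-5
Kb = [OH-]²/(0.000209 − [OH-]) = 2.00 × 10^-5
[OH-] is not negligible relative to C₀; solve [OH-]² + 2e-05·[OH-] − 4.18e-09 = 0.
[OH-] = (−Kb + √(Kb² + 4·Kb·C₀))/2 = 5.54 × 10^-5 M
pOH = 4.26, so pH = 14.00 − pOH = 9.74

pH = 9.74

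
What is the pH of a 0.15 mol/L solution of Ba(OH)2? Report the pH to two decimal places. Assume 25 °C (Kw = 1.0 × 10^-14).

Ba(OH)2 is a strong base (each formula unit releases 2 OH-); [OH-] = 0.3 M.
pOH = -log(0.3) = 0.52
pH = 14.00 - 0.52 = 13.48

pH = 13.48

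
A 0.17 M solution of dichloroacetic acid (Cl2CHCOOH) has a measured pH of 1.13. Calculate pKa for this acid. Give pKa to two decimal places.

[H+] = 10^(-1.13) = 7.41 × 10^-2 M
At equilibrium [HA] = 0.17 − 7.41 × 10^-2 = 9.59 × 10^-2 M
Ka = [H+][A-]/[HA] = (7.41 × 10^-2)² / 9.59 × 10^-2 = 5.73 × 10^-2
pKa = -log(5.73 × 10^-2) = 1.24

pKa = 1.24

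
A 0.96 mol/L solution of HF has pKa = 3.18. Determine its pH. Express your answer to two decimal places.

pH = 1.60

HF ⇌ F- + H+
Ka = 10^(−3.18) = 6.61 × 10^-4
From the ICE table, Ka = x²/(0.96 − x) = 6.61 × 10^-4.
Assume x ≪ 0.96: x ≈ √(6.61 × 10^-4 × 0.96) = 2.52 × 10^-2 M
(x/C₀ = 2.6% < 5%, so the approximation holds.)
pH = −log(2.52 × 10^-2) = 1.60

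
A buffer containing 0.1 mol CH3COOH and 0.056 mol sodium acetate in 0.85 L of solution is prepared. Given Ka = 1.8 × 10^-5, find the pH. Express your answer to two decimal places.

pH = 4.49

pKa = −log(1.8 × 10^-5) = 4.745
pH = pKa + log([A⁻]/[HA]) = 4.745 + log(0.056/0.1)
pH = 4.745 + (-0.252) = 4.49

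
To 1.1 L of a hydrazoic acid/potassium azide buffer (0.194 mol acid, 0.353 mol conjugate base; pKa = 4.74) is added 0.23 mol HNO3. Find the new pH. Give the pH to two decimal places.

After neutralization: n(HN3) = 0.424 mol, n(N3-) = 0.123 mol.
pH = pKa + log([A⁻]/[HA]) = 4.74 + log(0.123/0.424) = 4.74 -0.537

pH = 4.20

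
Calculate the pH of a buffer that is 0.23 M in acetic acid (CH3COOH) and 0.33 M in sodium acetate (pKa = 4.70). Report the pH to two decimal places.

pH = 4.86

Using pH = pKa + log([base]/[acid]) with [base]/[acid] = 0.33/0.23:
pH = 4.70 + (+0.157) = 4.86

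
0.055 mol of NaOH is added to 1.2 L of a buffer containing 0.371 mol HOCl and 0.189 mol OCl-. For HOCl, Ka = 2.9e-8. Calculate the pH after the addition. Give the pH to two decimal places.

After neutralization: n(HOCl) = 0.316 mol, n(OCl-) = 0.244 mol.
pKa = −log(2.9 × 10^-8) = 7.538
pH = pKa + log([A⁻]/[HA]) = 7.538 + log(0.244/0.316) = 7.538 -0.112

pH = 7.43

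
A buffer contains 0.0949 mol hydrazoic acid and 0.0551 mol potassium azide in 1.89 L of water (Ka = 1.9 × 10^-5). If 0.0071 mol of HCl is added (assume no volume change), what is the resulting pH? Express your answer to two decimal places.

pH = 4.39

Added H+ converts N3- to HN3: HN3 → 0.102 mol, N3- → 0.048 mol.
pKa = −log(1.9 × 10^-5) = 4.721
pH = pKa + log(n_N3-/n_HN3) = 4.721 + log(0.048/0.102) = 4.721 + (-0.327)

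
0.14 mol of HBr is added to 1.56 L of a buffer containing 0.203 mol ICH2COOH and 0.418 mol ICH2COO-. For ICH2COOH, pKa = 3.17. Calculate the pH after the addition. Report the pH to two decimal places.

Added H+ converts ICH2COO- to ICH2COOH: ICH2COOH → 0.343 mol, ICH2COO- → 0.278 mol.
Henderson–Hasselbalch with mole ratio 0.278/0.343: pH = 3.17 + (-0.091)

pH = 3.08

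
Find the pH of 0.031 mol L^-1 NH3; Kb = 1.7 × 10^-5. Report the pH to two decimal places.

pH = 10.86

NH3 + H2O ⇌ NH4+ + OH-
Kb = x²/(0.031 − x) = 1.7 × 10^-5
Neglecting x in the denominator: x = √(1.7 × 10^-5 × 0.031) = 7.26 × 10^-4 M
(x/C₀ = 2.3% < 5%, so the approximation holds.)
pOH = 3.14, so pH = 14.00 − pOH = 10.86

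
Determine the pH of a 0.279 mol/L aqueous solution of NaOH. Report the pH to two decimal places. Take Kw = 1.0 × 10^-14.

NaOH is a strong base; [OH-] = 0.279 M.
pOH = -log(0.279) = 0.55
pH = 14.00 - 0.55 = 13.45

pH = 13.45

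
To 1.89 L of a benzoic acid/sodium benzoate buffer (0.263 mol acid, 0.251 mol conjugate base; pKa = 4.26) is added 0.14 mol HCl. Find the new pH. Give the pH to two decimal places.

pH = 3.70

After neutralization: n(C6H5COOH) = 0.403 mol, n(C6H5COO-) = 0.111 mol.
Henderson–Hasselbalch with mole ratio 0.111/0.403: pH = 4.26 + (-0.560)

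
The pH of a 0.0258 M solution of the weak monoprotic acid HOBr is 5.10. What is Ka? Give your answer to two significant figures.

[H+] = 10^(-5.10) = 7.94 × 10^-6 M
At equilibrium [HA] = 0.0258 − 7.94 × 10^-6 = 2.58 × 10^-2 M
Ka = [H+][A-]/[HA] = (7.94 × 10^-6)² / 2.58 × 10^-2 = 2.4 × 10^-9

Ka = 2.4 × 10^-9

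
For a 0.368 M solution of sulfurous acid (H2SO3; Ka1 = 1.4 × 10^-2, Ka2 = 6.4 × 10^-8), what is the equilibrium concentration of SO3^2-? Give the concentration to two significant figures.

First ionization gives [H+] ≈ [HSO3-] = 6.51 × 10^-2 M.
Second step: Ka2 = [H+][SO3^2-]/[HSO3-] ≈ [SO3^2-] (since [H+] ≈ [HSO3-]).
So [SO3^2-] ≈ Ka2.

6.4 × 10^-8 M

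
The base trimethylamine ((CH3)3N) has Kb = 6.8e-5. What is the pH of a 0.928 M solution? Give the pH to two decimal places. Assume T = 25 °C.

(CH3)3N + H2O ⇌ (CH3)3NH+ + OH-
Kb = x²/(0.928 − x) = 6.8 × 10^-5
Since Kb ≪ C₀, x ≈ √(Kb·C₀) = 7.94 × 10^-3 M.
pOH = 2.10, so pH = 14.00 − pOH = 11.90

pH = 11.90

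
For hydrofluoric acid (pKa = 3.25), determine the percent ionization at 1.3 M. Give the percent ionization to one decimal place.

2.1%

HF ⇌ F- + H+; let x = [H+] at equilibrium.
Ka = 10^(−3.25) = 5.62 × 10^-4
x ≈ √(Ka·C₀) = √(5.62 × 10^-4 × 1.3) = 2.70 × 10^-2 M
Fraction ionized = 2.70 × 10^-2 / 1.3 = 0.0208 → 2.1%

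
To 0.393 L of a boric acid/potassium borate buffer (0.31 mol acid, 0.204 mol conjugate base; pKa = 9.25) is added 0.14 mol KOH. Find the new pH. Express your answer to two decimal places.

pH = 9.56

OH- converts B(OH)3 to B(OH)4-: B(OH)3 → 0.17 mol, B(OH)4- → 0.344 mol.
Henderson–Hasselbalch with mole ratio 0.344/0.17: pH = 9.25 + (+0.306)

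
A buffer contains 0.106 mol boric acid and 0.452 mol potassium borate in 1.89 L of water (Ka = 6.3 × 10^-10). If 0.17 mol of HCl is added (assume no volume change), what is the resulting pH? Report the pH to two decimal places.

pH = 9.21

Added H+ converts B(OH)4- to B(OH)3: B(OH)3 → 0.276 mol, B(OH)4- → 0.282 mol.
pKa = −log(6.3 × 10^-10) = 9.201
pH = pKa + log(n_B(OH)4-/n_B(OH)3) = 9.201 + log(0.282/0.276) = 9.201 + (+0.009)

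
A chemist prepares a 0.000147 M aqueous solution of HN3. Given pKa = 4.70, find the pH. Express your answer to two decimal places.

pH = 4.35

HN3 ⇌ N3- + H+
Ka = 10^(−4.70) = 2.00 × 10^-5
Ka = [H+]²/(0.000147 − [H+]) = 2.00 × 10^-5
Here C₀/Ka ≈ 7.35, so the small-[H+] approximation fails. Use the quadratic:
[H+] = [−2e-05 + √(2e-05² + 1.18e-08)]/2 = 4.51 × 10^-5 M
pH = −log[H+] = −log(4.51 × 10^-5) = 4.35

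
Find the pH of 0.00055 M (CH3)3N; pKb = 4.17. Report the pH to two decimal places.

(CH3)3N + H2O ⇌ (CH3)3NH+ + OH-
Kb = 10^(−4.17) = 6.76 × 10^-5
Let x = [OH-] at equilibrium. Kb = x²/(0.00055 − x).
x is not negligible relative to C₀; solve x² + 6.76e-05·x − 3.72e-08 = 0.
x = [−6.76e-05 + √(6.76e-05² + 1.49e-07)]/2 = 1.62 × 10^-4 M
pOH = −log(1.62 × 10^-4) = 3.79; pH = 14.00 − 3.79 = 10.21

pH = 10.21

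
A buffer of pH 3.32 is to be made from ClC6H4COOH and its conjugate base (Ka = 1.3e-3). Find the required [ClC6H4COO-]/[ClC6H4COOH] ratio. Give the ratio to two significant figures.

pKa = -log(1.3 × 10^-3) = 2.886
pH = pKa + log(r) ⇒ log(r) = 3.32 − 2.886 = +0.434
r = [ClC6H4COO-]/[ClC6H4COOH] = 10^(+0.434) = 2.72

ratio = 2.7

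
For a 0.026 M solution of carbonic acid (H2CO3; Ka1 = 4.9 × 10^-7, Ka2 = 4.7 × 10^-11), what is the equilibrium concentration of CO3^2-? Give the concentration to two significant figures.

First ionization gives [H+] ≈ [HCO3-] = 1.13 × 10^-4 M.
Second step: Ka2 = [H+][CO3^2-]/[HCO3-] ≈ [CO3^2-] (since [H+] ≈ [HCO3-]).
So [CO3^2-] ≈ Ka2.

4.7 × 10^-11 M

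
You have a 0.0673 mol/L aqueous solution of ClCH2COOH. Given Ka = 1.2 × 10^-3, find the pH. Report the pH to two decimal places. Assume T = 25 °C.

pH = 2.08

ClCH2COOH ⇌ ClCH2COO- + H+
From the ICE table, Ka = [H+]²/(0.0673 − [H+]) = 1.2 × 10^-3.
[H+] is not negligible relative to C₀; solve [H+]² + 0.0012·[H+] − 8.08e-05 = 0.
[H+] = [−0.0012 + √(0.0012² + 0.000323)]/2 = 8.41 × 10^-3 M
pH = −log(8.41 × 10^-3) = 2.08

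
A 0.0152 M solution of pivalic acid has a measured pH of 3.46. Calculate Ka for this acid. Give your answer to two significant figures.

Ka = 8.1 × 10^-6

[H+] = 10^(-3.46) = 3.47 × 10^-4 M
At equilibrium [HA] = 0.0152 − 3.47 × 10^-4 = 1.49 × 10^-2 M
Ka = [H+][A-]/[HA] = (3.47 × 10^-4)² / 1.49 × 10^-2 = 8.1 × 10^-6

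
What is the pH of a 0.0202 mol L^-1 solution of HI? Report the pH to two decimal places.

pH = 1.69

HI is a strong acid and dissociates completely, so [H+] = 0.0202 M.
pH = -log(0.0202) = 1.69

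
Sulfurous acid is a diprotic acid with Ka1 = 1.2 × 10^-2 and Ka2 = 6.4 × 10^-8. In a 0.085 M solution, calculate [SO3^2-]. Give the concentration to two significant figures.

6.4 × 10^-8 M

First ionization gives [H+] ≈ [HSO3-] = 2.65 × 10^-2 M.
Second step: Ka2 = [H+][SO3^2-]/[HSO3-] ≈ [SO3^2-] (since [H+] ≈ [HSO3-]).
So [SO3^2-] ≈ Ka2.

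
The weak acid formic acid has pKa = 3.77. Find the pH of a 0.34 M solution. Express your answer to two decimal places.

HCOOH ⇌ HCOO- + H+
Ka = 10^(−3.77) = 1.70 × 10^-4
From the ICE table, Ka = x²/(0.34 − x) = 1.70 × 10^-4.
Since Ka ≪ C₀, x ≈ √(Ka·C₀) = 7.60 × 10^-3 M.
pH = −log(7.60 × 10^-3) = 2.12

pH = 2.12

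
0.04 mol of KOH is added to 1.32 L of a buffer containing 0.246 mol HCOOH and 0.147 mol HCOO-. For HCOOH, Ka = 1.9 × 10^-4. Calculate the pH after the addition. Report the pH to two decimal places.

pH = 3.68

OH- converts HCOOH to HCOO-: HCOOH → 0.206 mol, HCOO- → 0.187 mol.
pKa = −log(1.9 × 10^-4) = 3.721
pH = pKa + log(n_HCOO-/n_HCOOH) = 3.721 + log(0.187/0.206) = 3.721 + (-0.042)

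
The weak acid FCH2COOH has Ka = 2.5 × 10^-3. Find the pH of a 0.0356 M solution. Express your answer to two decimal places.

FCH2COOH ⇌ FCH2COO- + H+
Ka = [H+]²/(0.0356 − [H+]) = 2.5 × 10^-3
[H+] is not negligible relative to C₀; solve [H+]² + 0.0025·[H+] − 8.9e-05 = 0.
[H+] = [−0.0025 + √(0.0025² + 0.000356)]/2 = 8.27 × 10^-3 M
pH = −log[H+] = −log(8.27 × 10^-3) = 2.08

pH = 2.08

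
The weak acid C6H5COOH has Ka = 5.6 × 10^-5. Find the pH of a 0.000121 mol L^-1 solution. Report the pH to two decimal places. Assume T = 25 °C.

C6H5COOH ⇌ C6H5COO- + H+
From the ICE table, Ka = [H+]²/(0.000121 − [H+]) = 5.6 × 10^-5.
The 5% rule fails; solving [H+]² + Ka·[H+] − Ka·C₀ = 0 exactly:
[H+] = [−5.6e-05 + √(5.6e-05² + 2.71e-08)]/2 = 5.89 × 10^-5 M
pH = −log[H+] = −log(5.89 × 10^-5) = 4.23

pH = 4.23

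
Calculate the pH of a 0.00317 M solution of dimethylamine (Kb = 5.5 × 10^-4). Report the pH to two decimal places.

(CH3)2NH + H2O ⇌ (CH3)2NH2+ + OH-
Kb = x²/(0.00317 − x) = 5.5 × 10^-4
x is not negligible relative to C₀; solve x² + 0.00055·x − 1.74e-06 = 0.
x = [−0.00055 + √(0.00055² + 6.97e-06)]/2 = 1.07 × 10^-3 M
pOH = −log(1.07 × 10^-3) = 2.97; pH = 14.00 − 2.97 = 11.03

pH = 11.03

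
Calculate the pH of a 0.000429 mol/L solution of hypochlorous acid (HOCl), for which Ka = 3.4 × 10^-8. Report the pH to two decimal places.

pH = 5.42

HOCl ⇌ OCl- + H+
Ka = x²/(0.000429 − x) = 3.4 × 10^-8
Neglecting x in the denominator: x = √(3.4 × 10^-8 × 0.000429) = 3.82 × 10^-6 M
(x/C₀ = 0.89% < 5%, so the approximation holds.)
pH = −log[H+] = −log(3.82 × 10^-6) = 5.42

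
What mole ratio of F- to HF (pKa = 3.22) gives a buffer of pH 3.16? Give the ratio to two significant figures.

pH = pKa + log(r) ⇒ log(r) = 3.16 − 3.22 = -0.06
r = [F-]/[HF] = 10^(-0.06) = 0.871

ratio = 0.87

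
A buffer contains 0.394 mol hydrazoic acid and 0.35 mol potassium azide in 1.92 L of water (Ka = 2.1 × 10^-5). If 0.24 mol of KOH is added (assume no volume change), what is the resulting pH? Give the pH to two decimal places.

OH- converts HN3 to N3-: HN3 → 0.154 mol, N3- → 0.59 mol.
pKa = −log(2.1 × 10^-5) = 4.678
Henderson–Hasselbalch with mole ratio 0.59/0.154: pH = 4.678 + (+0.583)

pH = 5.26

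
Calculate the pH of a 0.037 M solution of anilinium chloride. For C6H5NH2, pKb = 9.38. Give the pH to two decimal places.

C6H5NH3+ is the conjugate acid of the weak base C6H5NH2.
Kb = 10^(−9.38) = 4.17 × 10^-10
Ka = Kw/Kb = 1.0×10^-14 / 4.17 × 10^-10 = 2.40 × 10^-5
Let x = [H+] at equilibrium. Ka = x²/(0.037 − x).
Since Ka ≪ C₀, x ≈ √(Ka·C₀) = 9.42 × 10^-4 M.
Check: 2.5% ionized — well under 5%, approximation valid.
pH = −log(9.42 × 10^-4) = 3.03

pH = 3.03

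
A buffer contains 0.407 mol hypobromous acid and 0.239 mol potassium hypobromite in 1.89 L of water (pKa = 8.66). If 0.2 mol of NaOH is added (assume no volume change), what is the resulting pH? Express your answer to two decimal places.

pH = 8.99

OH- converts HOBr to OBr-: HOBr → 0.207 mol, OBr- → 0.439 mol.
Henderson–Hasselbalch with mole ratio 0.439/0.207: pH = 8.66 + (+0.326)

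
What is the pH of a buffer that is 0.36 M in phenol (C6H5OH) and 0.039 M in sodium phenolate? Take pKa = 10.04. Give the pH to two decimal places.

pH = pKa + log([A⁻]/[HA]) = 10.04 + log(0.039/0.36)
pH = 10.04 + (-0.965) = 9.07

pH = 9.07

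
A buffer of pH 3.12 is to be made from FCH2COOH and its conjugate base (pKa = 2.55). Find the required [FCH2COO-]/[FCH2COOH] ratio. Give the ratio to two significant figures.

pH = pKa + log(r) ⇒ log(r) = 3.12 − 2.55 = +0.57
r = [FCH2COO-]/[FCH2COOH] = 10^(+0.57) = 3.72

ratio = 3.7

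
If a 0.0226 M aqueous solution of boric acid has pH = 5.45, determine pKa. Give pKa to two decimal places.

pKa = 9.25

[H+] = 10^(-5.45) = 3.55 × 10^-6 M
At equilibrium [HA] = 0.0226 − 3.55 × 10^-6 = 2.26 × 10^-2 M
Ka = [H+][A-]/[HA] = (3.55 × 10^-6)² / 2.26 × 10^-2 = 5.58 × 10^-10
pKa = -log(5.58 × 10^-10) = 9.25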